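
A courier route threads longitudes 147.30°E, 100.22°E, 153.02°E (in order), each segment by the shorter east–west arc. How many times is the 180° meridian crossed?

0

Leg 1: +147.30° → +100.22°, shortest Δλ = -47.08° (west) — does not cross 180°.
Leg 2: +100.22° → +153.02°, shortest Δλ = 52.8° (east) — does not cross 180°.
Total crossings: 0.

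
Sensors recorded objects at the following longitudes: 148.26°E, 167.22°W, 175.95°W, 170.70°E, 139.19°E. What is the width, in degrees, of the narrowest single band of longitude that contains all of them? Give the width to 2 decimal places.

53.59°

Sort the longitudes: -175.95°, -167.22°, +139.19°, +148.26°, +170.70°.
Eastward gaps between consecutive values (wrapping around): 8.73°, 306.41°, 9.07°, 22.44°, 13.35°.
Largest gap = 306.41° ⇒ minimal covering band is its complement: 360° − 306.41° = 53.59°.
Band runs from +139.19° eastward to -167.22°, crossing the antimeridian.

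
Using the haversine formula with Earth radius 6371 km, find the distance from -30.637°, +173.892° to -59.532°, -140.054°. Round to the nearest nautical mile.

2528 nmi

Δλ = -140.054 − 173.892 = -313.946°; wrapped into (−180°, 180°]: 46.054°.
Δφ = -59.532 − -30.637 = -28.895°.
a = sin²(Δφ/2) + cos φ₁ · cos φ₂ · sin²(Δλ/2) = 0.129002.
c = 2·atan2(√a, √(1−a)) = 0.73475 rad → d = 6371·c ≈ 4681.11 km ≈ 2527.60 nmi.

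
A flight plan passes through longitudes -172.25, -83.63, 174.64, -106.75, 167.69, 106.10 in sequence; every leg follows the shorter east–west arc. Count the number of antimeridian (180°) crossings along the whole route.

Leg 1: -172.25° → -83.63°, shortest Δλ = 88.62° (east) — does not cross 180°.
Leg 2: -83.63° → +174.64°, shortest Δλ = -101.73° (west) — crosses 180°.
Leg 3: +174.64° → -106.75°, shortest Δλ = 78.61° (east) — crosses 180°.
Leg 4: -106.75° → +167.69°, shortest Δλ = -85.56° (west) — crosses 180°.
Leg 5: +167.69° → +106.10°, shortest Δλ = -61.59° (west) — does not cross 180°.
Total crossings: 3.

3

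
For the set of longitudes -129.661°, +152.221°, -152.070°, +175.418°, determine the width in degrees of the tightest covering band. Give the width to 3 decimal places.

Sort the longitudes: -152.070°, -129.661°, +152.221°, +175.418°.
Eastward gaps between consecutive values (wrapping around): 22.409°, 281.882°, 23.197°, 32.512°.
Largest gap = 281.882° ⇒ minimal covering band is its complement: 360° − 281.882° = 78.118°.
Band runs from +152.221° eastward to -129.661°, crossing the antimeridian.

78.118°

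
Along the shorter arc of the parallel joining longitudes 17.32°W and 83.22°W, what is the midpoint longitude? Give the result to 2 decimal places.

50.27°W

Signed shortest Δλ from -17.32° to -83.22° is -65.90°.
Midpoint longitude = -17.32° + (-65.90°)/2 = -17.32° − 32.95° = -50.27°.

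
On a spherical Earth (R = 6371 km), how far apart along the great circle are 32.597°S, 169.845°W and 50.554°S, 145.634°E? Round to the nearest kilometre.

Δλ = 145.634 − -169.845 = 315.479°; wrapped into (−180°, 180°]: -44.521°.
Δφ = -50.554 − -32.597 = -17.957°.
a = sin²(Δφ/2) + cos φ₁ · cos φ₂ · sin²(Δλ/2) = 0.101169.
c = 2·atan2(√a, √(1−a)) = 0.64739 rad → d = 6371·c ≈ 4124.51 km.

4125 km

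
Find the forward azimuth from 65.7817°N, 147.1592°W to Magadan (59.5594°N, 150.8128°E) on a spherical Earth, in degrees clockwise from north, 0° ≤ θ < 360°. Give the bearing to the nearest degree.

Δλ = 150.8128 − -147.1592 = 297.9720°; wrapped into (−180°, 180°]: -62.0280°.
θ = atan2( sin Δλ · cos φ₂ , cos φ₁ · sin φ₂ − sin φ₁ · cos φ₂ · cos Δλ )
  = atan2(-0.44746, 0.13695) = -72.983° → normalised to [0°, 360°): 287.017°.

287°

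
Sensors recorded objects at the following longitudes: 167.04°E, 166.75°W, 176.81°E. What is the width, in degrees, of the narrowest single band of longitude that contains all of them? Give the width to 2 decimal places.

Sort the longitudes: -166.75°, +167.04°, +176.81°.
Eastward gaps between consecutive values (wrapping around): 333.79°, 9.77°, 16.44°.
Largest gap = 333.79° ⇒ minimal covering band is its complement: 360° − 333.79° = 26.21°.
Band runs from +167.04° eastward to -166.75°, crossing the antimeridian.

26.21°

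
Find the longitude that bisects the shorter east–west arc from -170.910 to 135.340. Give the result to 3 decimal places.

Signed shortest Δλ from -170.910° to +135.340° is -53.750°.
Midpoint longitude = -170.910° + (-53.750°)/2 = -170.910° − 26.875° = -197.785°.
Normalise into (−180°, 180°]: +162.215°.
(The naïve average (-170.910 + +135.340)/2 = -17.785° is on the wrong side of the globe.)

+162.215°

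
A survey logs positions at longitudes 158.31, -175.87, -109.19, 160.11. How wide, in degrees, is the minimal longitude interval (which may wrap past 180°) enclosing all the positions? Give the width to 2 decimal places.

92.50°

Sort the longitudes: -175.87°, -109.19°, +158.31°, +160.11°.
Eastward gaps between consecutive values (wrapping around): 66.68°, 267.50°, 1.80°, 24.02°.
Largest gap = 267.50° ⇒ minimal covering band is its complement: 360° − 267.50° = 92.50°.
Band runs from +158.31° eastward to -109.19°, crossing the antimeridian.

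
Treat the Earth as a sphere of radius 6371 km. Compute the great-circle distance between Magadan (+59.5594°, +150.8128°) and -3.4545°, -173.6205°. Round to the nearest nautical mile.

Δλ = -173.6205 − 150.8128 = -324.4333°; wrapped into (−180°, 180°]: 35.5667°.
Δφ = -3.4545 − 59.5594 = -63.0139°.
a = sin²(Δφ/2) + cos φ₁ · cos φ₂ · sin²(Δλ/2) = 0.320287.
c = 2·atan2(√a, √(1−a)) = 1.20314 rad → d = 6371·c ≈ 7665.23 km ≈ 4138.89 nmi.

4139 nmi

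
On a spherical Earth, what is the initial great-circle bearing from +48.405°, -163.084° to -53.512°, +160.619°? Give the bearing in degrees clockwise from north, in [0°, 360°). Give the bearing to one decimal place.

Δλ = 160.619 − -163.084 = 323.703°; wrapped into (−180°, 180°]: -36.297°.
θ = atan2( sin Δλ · cos φ₂ , cos φ₁ · sin φ₂ − sin φ₁ · cos φ₂ · cos Δλ )
  = atan2(-0.35202, -0.89215) = -158.467° → normalised to [0°, 360°): 201.533°.

201.5°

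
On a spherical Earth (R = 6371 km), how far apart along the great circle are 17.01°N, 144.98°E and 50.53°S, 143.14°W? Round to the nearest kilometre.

10242 km

Δλ = -143.14 − 144.98 = -288.12°; wrapped into (−180°, 180°]: 71.88°.
Δφ = -50.53 − 17.01 = -67.54°.
a = sin²(Δφ/2) + cos φ₁ · cos φ₂ · sin²(Δλ/2) = 0.518388.
c = 2·atan2(√a, √(1−a)) = 1.60758 rad → d = 6371·c ≈ 10241.90 km.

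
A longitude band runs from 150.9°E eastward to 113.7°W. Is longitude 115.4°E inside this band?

No

Band width going east from +150.9° to -113.7°: ((-113.7 − 150.9) mod 360) = 95.4°.
Offset of +115.4° east of the west edge: ((115.4 − 150.9) mod 360) = 324.5°.
324.5° > 95.4° ⇒ outside.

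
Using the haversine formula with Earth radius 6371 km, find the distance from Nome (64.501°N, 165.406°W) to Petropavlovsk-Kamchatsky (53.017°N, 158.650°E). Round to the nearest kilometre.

2386 km

Δλ = 158.650 − -165.406 = 324.056°; wrapped into (−180°, 180°]: -35.944°.
Δφ = 53.017 − 64.501 = -11.484°.
a = sin²(Δφ/2) + cos φ₁ · cos φ₂ · sin²(Δλ/2) = 0.034666.
c = 2·atan2(√a, √(1−a)) = 0.37456 rad → d = 6371·c ≈ 2386.32 km.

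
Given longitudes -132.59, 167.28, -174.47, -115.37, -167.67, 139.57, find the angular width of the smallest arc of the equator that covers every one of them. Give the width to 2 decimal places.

Sort the longitudes: -174.47°, -167.67°, -132.59°, -115.37°, +139.57°, +167.28°.
Eastward gaps between consecutive values (wrapping around): 6.80°, 35.08°, 17.22°, 254.94°, 27.71°, 18.25°.
Largest gap = 254.94° ⇒ minimal covering band is its complement: 360° − 254.94° = 105.06°.
Band runs from +139.57° eastward to -115.37°, crossing the antimeridian.

105.06°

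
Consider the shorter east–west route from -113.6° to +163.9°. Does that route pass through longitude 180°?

Naïve |163.9 − -113.6| = 277.5° > 180°, so the shorter arc goes the other way round — across 180°.
Signed shortest Δλ = ((163.9 − -113.6 + 180) mod 360) − 180 = -82.5°.
Going west by 82.5° from -113.6° passes through 180° before reaching +163.9°.

Yes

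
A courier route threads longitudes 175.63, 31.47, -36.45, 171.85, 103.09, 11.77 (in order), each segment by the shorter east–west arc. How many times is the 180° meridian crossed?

1

Leg 1: +175.63° → +31.47°, shortest Δλ = -144.16° (west) — does not cross 180°.
Leg 2: +31.47° → -36.45°, shortest Δλ = -67.92° (west) — does not cross 180°.
Leg 3: -36.45° → +171.85°, shortest Δλ = -151.7° (west) — crosses 180°.
Leg 4: +171.85° → +103.09°, shortest Δλ = -68.76° (west) — does not cross 180°.
Leg 5: +103.09° → +11.77°, shortest Δλ = -91.32° (west) — does not cross 180°.
Total crossings: 1.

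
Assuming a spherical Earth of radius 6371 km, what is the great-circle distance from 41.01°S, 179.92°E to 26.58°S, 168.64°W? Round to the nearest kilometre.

Δλ = -168.64 − 179.92 = -348.56°; wrapped into (−180°, 180°]: 11.44°.
Δφ = -26.58 − -41.01 = 14.43°.
a = sin²(Δφ/2) + cos φ₁ · cos φ₂ · sin²(Δλ/2) = 0.022477.
c = 2·atan2(√a, √(1−a)) = 0.30098 rad → d = 6371·c ≈ 1917.56 km.

1918 km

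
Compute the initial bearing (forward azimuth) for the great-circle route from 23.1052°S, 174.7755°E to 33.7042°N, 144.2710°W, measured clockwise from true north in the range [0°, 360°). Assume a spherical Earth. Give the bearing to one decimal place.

35.8°

Δλ = -144.2710 − 174.7755 = -319.0465°; wrapped into (−180°, 180°]: 40.9535°.
θ = atan2( sin Δλ · cos φ₂ , cos φ₁ · sin φ₂ − sin φ₁ · cos φ₂ · cos Δλ )
  = atan2(0.54527, 0.75695) = 35.767° → normalised to [0°, 360°): 35.767°.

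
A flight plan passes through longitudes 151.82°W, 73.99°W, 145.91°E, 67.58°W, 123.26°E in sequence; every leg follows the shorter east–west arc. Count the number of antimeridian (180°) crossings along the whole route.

3

Leg 1: -151.82° → -73.99°, shortest Δλ = 77.83° (east) — does not cross 180°.
Leg 2: -73.99° → +145.91°, shortest Δλ = -140.1° (west) — crosses 180°.
Leg 3: +145.91° → -67.58°, shortest Δλ = 146.51° (east) — crosses 180°.
Leg 4: -67.58° → +123.26°, shortest Δλ = -169.16° (west) — crosses 180°.
Total crossings: 3.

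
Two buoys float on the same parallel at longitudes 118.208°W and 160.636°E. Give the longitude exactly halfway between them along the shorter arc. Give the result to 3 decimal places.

158.786°W

Signed shortest Δλ from -118.208° to +160.636° is -81.156°.
Midpoint longitude = -118.208° + (-81.156°)/2 = -118.208° − 40.578° = -158.786°.
(The naïve average (-118.208 + +160.636)/2 = 21.214° is on the wrong side of the globe.)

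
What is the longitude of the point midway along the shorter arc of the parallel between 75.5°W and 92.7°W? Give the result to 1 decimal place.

84.1°W

Signed shortest Δλ from -75.5° to -92.7° is -17.2°.
Midpoint longitude = -75.5° + (-17.2°)/2 = -75.5° − 8.6° = -84.1°.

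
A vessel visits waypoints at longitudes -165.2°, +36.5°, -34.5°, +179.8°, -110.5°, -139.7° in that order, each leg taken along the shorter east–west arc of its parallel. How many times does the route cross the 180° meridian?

3

Leg 1: -165.2° → +36.5°, shortest Δλ = -158.3° (west) — crosses 180°.
Leg 2: +36.5° → -34.5°, shortest Δλ = -71.0° (west) — does not cross 180°.
Leg 3: -34.5° → +179.8°, shortest Δλ = -145.7° (west) — crosses 180°.
Leg 4: +179.8° → -110.5°, shortest Δλ = 69.7° (east) — crosses 180°.
Leg 5: -110.5° → -139.7°, shortest Δλ = -29.2° (west) — does not cross 180°.
Total crossings: 3.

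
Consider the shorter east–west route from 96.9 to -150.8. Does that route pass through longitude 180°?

Yes

Naïve |-150.8 − 96.9| = 247.7° > 180°, so the shorter arc goes the other way round — across 180°.
Signed shortest Δλ = ((-150.8 − 96.9 + 180) mod 360) − 180 = 112.3°.
Going east by 112.3° from +96.9° passes through 180° before reaching -150.8°.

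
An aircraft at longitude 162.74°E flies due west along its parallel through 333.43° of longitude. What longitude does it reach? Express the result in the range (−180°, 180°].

Start at +162.74°; shift −333.43° → -170.69°.
-170.69° already lies in (−180°, 180°].

170.69°W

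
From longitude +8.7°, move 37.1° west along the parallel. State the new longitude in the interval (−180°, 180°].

Start at +8.7°; shift −37.1° → -28.4°.
-28.4° already lies in (−180°, 180°].

-28.4°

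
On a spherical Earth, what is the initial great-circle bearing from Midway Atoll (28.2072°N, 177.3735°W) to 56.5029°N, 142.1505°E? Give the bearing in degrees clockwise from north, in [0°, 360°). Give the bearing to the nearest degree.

326°

Δλ = 142.1505 − -177.3735 = 319.5240°; wrapped into (−180°, 180°]: -40.4760°.
θ = atan2( sin Δλ · cos φ₂ , cos φ₁ · sin φ₂ − sin φ₁ · cos φ₂ · cos Δλ )
  = atan2(-0.35825, 0.53645) = -33.736° → normalised to [0°, 360°): 326.264°.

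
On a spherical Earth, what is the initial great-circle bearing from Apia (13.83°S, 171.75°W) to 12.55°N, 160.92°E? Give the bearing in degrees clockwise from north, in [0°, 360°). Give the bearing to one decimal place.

313.0°

Δλ = 160.92 − -171.75 = 332.67°; wrapped into (−180°, 180°]: -27.33°.
θ = atan2( sin Δλ · cos φ₂ , cos φ₁ · sin φ₂ − sin φ₁ · cos φ₂ · cos Δλ )
  = atan2(-0.44815, 0.41828) = -46.974° → normalised to [0°, 360°): 313.026°.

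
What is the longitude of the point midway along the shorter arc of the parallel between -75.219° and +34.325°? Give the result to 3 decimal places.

Signed shortest Δλ from -75.219° to +34.325° is +109.544°.
Midpoint longitude = -75.219° + (+109.544°)/2 = -75.219° + 54.772° = -20.447°.

-20.447°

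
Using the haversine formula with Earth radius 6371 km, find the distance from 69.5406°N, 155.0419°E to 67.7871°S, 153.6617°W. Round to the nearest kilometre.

15756 km

Δλ = -153.6617 − 155.0419 = -308.7036°; wrapped into (−180°, 180°]: 51.2964°.
Δφ = -67.7871 − 69.5406 = -137.3277°.
a = sin²(Δφ/2) + cos φ₁ · cos φ₂ · sin²(Δλ/2) = 0.892379.
c = 2·atan2(√a, √(1−a)) = 2.47310 rad → d = 6371·c ≈ 15756.13 km.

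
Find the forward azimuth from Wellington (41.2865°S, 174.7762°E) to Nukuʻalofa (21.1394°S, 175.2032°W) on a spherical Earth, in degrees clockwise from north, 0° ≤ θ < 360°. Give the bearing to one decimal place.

Δλ = -175.2032 − 174.7762 = -349.9794°; wrapped into (−180°, 180°]: 10.0206°.
θ = atan2( sin Δλ · cos φ₂ , cos φ₁ · sin φ₂ − sin φ₁ · cos φ₂ · cos Δλ )
  = atan2(0.16229, 0.33504) = 25.845° → normalised to [0°, 360°): 25.845°.

25.8°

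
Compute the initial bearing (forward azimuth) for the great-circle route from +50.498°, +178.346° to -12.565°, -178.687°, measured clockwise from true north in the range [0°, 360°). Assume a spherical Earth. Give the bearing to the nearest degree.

Δλ = -178.687 − 178.346 = -357.033°; wrapped into (−180°, 180°]: 2.967°.
θ = atan2( sin Δλ · cos φ₂ , cos φ₁ · sin φ₂ − sin φ₁ · cos φ₂ · cos Δλ )
  = atan2(0.05052, -0.89050) = 176.753° → normalised to [0°, 360°): 176.753°.

177°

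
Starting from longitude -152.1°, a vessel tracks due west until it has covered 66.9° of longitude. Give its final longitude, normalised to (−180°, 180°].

Start at -152.1°; shift −66.9° → -219.0°.
-219.0° lies outside (−180°, 180°]; add 360° → +141.0°.

+141.0°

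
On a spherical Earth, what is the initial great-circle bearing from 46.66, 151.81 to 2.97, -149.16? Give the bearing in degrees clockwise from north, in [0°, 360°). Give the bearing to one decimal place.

Δλ = -149.16 − 151.81 = -300.97°; wrapped into (−180°, 180°]: 59.03°.
θ = atan2( sin Δλ · cos φ₂ , cos φ₁ · sin φ₂ − sin φ₁ · cos φ₂ · cos Δλ )
  = atan2(0.85629, -0.33819) = 111.552° → normalised to [0°, 360°): 111.552°.

111.6°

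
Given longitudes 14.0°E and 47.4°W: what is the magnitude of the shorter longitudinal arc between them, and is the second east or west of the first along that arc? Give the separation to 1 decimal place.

Raw difference: -47.4 − 14.0 = -61.4°.
Normalise into (−180°, 180°]: -61.4° stays -61.4°.
Negative ⇒ the second point lies to the west; separation 61.4°.

61.4° west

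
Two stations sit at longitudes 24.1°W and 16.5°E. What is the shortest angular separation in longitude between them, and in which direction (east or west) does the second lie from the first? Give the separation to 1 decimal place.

Raw difference: 16.5 − -24.1 = 40.6°.
Normalise into (−180°, 180°]: 40.6° stays 40.6°.
Positive ⇒ the second point lies to the east; separation 40.6°.

40.6° east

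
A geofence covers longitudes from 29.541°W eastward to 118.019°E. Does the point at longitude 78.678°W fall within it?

No

Band width going east from -29.541° to +118.019°: ((118.019 − -29.541) mod 360) = 147.560°.
Offset of -78.678° east of the west edge: ((-78.678 − -29.541) mod 360) = 310.863°.
310.863° > 147.560° ⇒ outside.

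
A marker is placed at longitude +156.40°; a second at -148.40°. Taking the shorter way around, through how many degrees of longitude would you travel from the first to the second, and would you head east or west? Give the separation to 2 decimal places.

Raw difference: -148.40 − 156.40 = -304.8°.
Normalise into (−180°, 180°]: -304.8° + 360° = 55.2°.
Positive ⇒ the second point lies to the east; separation 55.20°.

55.20° east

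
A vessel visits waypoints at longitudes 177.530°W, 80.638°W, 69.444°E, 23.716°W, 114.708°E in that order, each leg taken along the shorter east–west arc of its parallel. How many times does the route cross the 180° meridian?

0

Leg 1: -177.530° → -80.638°, shortest Δλ = 96.892° (east) — does not cross 180°.
Leg 2: -80.638° → +69.444°, shortest Δλ = 150.082° (east) — does not cross 180°.
Leg 3: +69.444° → -23.716°, shortest Δλ = -93.16° (west) — does not cross 180°.
Leg 4: -23.716° → +114.708°, shortest Δλ = 138.424° (east) — does not cross 180°.
Total crossings: 0.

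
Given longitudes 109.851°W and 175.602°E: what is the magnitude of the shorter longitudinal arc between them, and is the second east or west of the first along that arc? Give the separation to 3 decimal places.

Raw difference: 175.602 − -109.851 = 285.453°.
Normalise into (−180°, 180°]: 285.453° − 360° = -74.547°.
Negative ⇒ the second point lies to the west; separation 74.547°.

74.547° west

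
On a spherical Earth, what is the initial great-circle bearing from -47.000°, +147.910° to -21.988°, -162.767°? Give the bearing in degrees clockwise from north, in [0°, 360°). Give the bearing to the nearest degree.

Δλ = -162.767 − 147.910 = -310.677°; wrapped into (−180°, 180°]: 49.323°.
θ = atan2( sin Δλ · cos φ₂ , cos φ₁ · sin φ₂ − sin φ₁ · cos φ₂ · cos Δλ )
  = atan2(0.70323, 0.18667) = 75.134° → normalised to [0°, 360°): 75.134°.

75°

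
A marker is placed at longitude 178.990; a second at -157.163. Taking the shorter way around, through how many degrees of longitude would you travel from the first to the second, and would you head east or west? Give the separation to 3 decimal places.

23.847° east

Raw difference: -157.163 − 178.990 = -336.153°.
Normalise into (−180°, 180°]: -336.153° + 360° = 23.847°.
Positive ⇒ the second point lies to the east; separation 23.847°.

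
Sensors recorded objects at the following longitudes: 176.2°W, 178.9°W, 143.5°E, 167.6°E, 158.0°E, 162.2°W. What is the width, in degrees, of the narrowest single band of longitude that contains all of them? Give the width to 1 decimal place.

54.3°

Sort the longitudes: -178.9°, -176.2°, -162.2°, +143.5°, +158.0°, +167.6°.
Eastward gaps between consecutive values (wrapping around): 2.7°, 14.0°, 305.7°, 14.5°, 9.6°, 13.5°.
Largest gap = 305.7° ⇒ minimal covering band is its complement: 360° − 305.7° = 54.3°.
Band runs from +143.5° eastward to -162.2°, crossing the antimeridian.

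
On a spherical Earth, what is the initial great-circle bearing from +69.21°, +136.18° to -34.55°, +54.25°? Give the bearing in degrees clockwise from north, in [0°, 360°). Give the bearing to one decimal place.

249.2°

Δλ = 54.25 − 136.18 = -81.93°.
θ = atan2( sin Δλ · cos φ₂ , cos φ₁ · sin φ₂ − sin φ₁ · cos φ₂ · cos Δλ )
  = atan2(-0.81548, -0.30939) = -110.777° → normalised to [0°, 360°): 249.223°.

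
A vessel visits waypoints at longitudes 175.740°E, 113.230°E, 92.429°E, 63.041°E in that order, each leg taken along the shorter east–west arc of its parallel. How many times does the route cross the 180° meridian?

Leg 1: +175.740° → +113.230°, shortest Δλ = -62.51° (west) — does not cross 180°.
Leg 2: +113.230° → +92.429°, shortest Δλ = -20.801° (west) — does not cross 180°.
Leg 3: +92.429° → +63.041°, shortest Δλ = -29.388° (west) — does not cross 180°.
Total crossings: 0.

0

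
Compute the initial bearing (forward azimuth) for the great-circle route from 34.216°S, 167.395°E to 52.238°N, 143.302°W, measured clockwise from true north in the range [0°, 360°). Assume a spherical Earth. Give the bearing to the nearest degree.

Δλ = -143.302 − 167.395 = -310.697°; wrapped into (−180°, 180°]: 49.303°.
θ = atan2( sin Δλ · cos φ₂ , cos φ₁ · sin φ₂ − sin φ₁ · cos φ₂ · cos Δλ )
  = atan2(0.46429, 0.87827) = 27.863° → normalised to [0°, 360°): 27.863°.

28°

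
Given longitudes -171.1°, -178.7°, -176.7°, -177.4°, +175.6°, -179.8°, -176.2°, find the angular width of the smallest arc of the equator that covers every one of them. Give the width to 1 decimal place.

13.3°

Sort the longitudes: -179.8°, -178.7°, -177.4°, -176.7°, -176.2°, -171.1°, +175.6°.
Eastward gaps between consecutive values (wrapping around): 1.1°, 1.3°, 0.7°, 0.5°, 5.1°, 346.7°, 4.6°.
Largest gap = 346.7° ⇒ minimal covering band is its complement: 360° − 346.7° = 13.3°.
Band runs from +175.6° eastward to -171.1°, crossing the antimeridian.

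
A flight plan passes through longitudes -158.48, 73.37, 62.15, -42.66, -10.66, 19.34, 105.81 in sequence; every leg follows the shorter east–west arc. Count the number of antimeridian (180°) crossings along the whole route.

Leg 1: -158.48° → +73.37°, shortest Δλ = -128.15° (west) — crosses 180°.
Leg 2: +73.37° → +62.15°, shortest Δλ = -11.22° (west) — does not cross 180°.
Leg 3: +62.15° → -42.66°, shortest Δλ = -104.81° (west) — does not cross 180°.
Leg 4: -42.66° → -10.66°, shortest Δλ = 32.0° (east) — does not cross 180°.
Leg 5: -10.66° → +19.34°, shortest Δλ = 30.0° (east) — does not cross 180°.
Leg 6: +19.34° → +105.81°, shortest Δλ = 86.47° (east) — does not cross 180°.
Total crossings: 1.

1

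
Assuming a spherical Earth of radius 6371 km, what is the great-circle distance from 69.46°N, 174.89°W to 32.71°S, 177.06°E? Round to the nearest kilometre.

Δλ = 177.06 − -174.89 = 351.95°; wrapped into (−180°, 180°]: -8.05°.
Δφ = -32.71 − 69.46 = -102.17°.
a = sin²(Δφ/2) + cos φ₁ · cos φ₂ · sin²(Δλ/2) = 0.606861.
c = 2·atan2(√a, √(1−a)) = 1.78618 rad → d = 6371·c ≈ 11379.75 km.

11380 km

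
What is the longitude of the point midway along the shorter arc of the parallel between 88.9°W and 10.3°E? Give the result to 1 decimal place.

Signed shortest Δλ from -88.9° to +10.3° is +99.2°.
Midpoint longitude = -88.9° + (+99.2°)/2 = -88.9° + 49.6° = -39.3°.

39.3°W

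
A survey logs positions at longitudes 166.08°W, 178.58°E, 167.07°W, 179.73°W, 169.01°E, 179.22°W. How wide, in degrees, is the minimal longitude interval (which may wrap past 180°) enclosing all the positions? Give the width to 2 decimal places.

24.91°

Sort the longitudes: -179.73°, -179.22°, -167.07°, -166.08°, +169.01°, +178.58°.
Eastward gaps between consecutive values (wrapping around): 0.51°, 12.15°, 0.99°, 335.09°, 9.57°, 1.69°.
Largest gap = 335.09° ⇒ minimal covering band is its complement: 360° − 335.09° = 24.91°.
Band runs from +169.01° eastward to -166.08°, crossing the antimeridian.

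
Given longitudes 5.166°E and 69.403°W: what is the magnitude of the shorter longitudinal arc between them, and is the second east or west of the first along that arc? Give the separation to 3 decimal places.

Raw difference: -69.403 − 5.166 = -74.569°.
Normalise into (−180°, 180°]: -74.569° stays -74.569°.
Negative ⇒ the second point lies to the west; separation 74.569°.

74.569° west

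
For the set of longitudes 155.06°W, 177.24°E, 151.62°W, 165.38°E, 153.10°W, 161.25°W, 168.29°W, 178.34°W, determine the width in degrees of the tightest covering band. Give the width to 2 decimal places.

43.00°

Sort the longitudes: -178.34°, -168.29°, -161.25°, -155.06°, -153.10°, -151.62°, +165.38°, +177.24°.
Eastward gaps between consecutive values (wrapping around): 10.05°, 7.04°, 6.19°, 1.96°, 1.48°, 317.00°, 11.86°, 4.42°.
Largest gap = 317.00° ⇒ minimal covering band is its complement: 360° − 317.00° = 43.00°.
Band runs from +165.38° eastward to -151.62°, crossing the antimeridian.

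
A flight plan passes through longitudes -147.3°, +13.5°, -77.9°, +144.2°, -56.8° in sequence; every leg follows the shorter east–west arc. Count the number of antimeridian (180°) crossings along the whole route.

Leg 1: -147.3° → +13.5°, shortest Δλ = 160.8° (east) — does not cross 180°.
Leg 2: +13.5° → -77.9°, shortest Δλ = -91.4° (west) — does not cross 180°.
Leg 3: -77.9° → +144.2°, shortest Δλ = -137.9° (west) — crosses 180°.
Leg 4: +144.2° → -56.8°, shortest Δλ = 159.0° (east) — crosses 180°.
Total crossings: 2.

2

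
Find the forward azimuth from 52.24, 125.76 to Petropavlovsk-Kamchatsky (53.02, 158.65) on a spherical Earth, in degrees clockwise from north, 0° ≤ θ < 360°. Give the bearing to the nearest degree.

Δλ = 158.65 − 125.76 = 32.89°.
θ = atan2( sin Δλ · cos φ₂ , cos φ₁ · sin φ₂ − sin φ₁ · cos φ₂ · cos Δλ )
  = atan2(0.32665, 0.08984) = 74.622° → normalised to [0°, 360°): 74.622°.

75°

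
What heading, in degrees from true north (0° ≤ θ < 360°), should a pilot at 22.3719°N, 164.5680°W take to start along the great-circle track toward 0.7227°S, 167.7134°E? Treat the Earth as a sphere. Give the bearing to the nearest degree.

Δλ = 167.7134 − -164.5680 = 332.2814°; wrapped into (−180°, 180°]: -27.7186°.
θ = atan2( sin Δλ · cos φ₂ , cos φ₁ · sin φ₂ − sin φ₁ · cos φ₂ · cos Δλ )
  = atan2(-0.46509, -0.34858) = -126.851° → normalised to [0°, 360°): 233.149°.

233°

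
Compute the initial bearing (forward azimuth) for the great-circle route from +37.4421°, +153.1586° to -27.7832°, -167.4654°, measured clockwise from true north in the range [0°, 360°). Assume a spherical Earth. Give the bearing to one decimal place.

Δλ = -167.4654 − 153.1586 = -320.6240°; wrapped into (−180°, 180°]: 39.3760°.
θ = atan2( sin Δλ · cos φ₂ , cos φ₁ · sin φ₂ − sin φ₁ · cos φ₂ · cos Δλ )
  = atan2(0.56127, -0.78587) = 144.465° → normalised to [0°, 360°): 144.465°.

144.5°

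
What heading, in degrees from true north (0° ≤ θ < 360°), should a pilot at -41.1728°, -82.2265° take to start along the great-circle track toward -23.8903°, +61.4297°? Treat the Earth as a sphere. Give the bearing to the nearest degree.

Δλ = 61.4297 − -82.2265 = 143.6562°.
θ = atan2( sin Δλ · cos φ₂ , cos φ₁ · sin φ₂ − sin φ₁ · cos φ₂ · cos Δλ )
  = atan2(0.54185, -0.78968) = 145.543° → normalised to [0°, 360°): 145.543°.

146°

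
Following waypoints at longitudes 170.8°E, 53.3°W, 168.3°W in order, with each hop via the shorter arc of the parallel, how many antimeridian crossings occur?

1

Leg 1: +170.8° → -53.3°, shortest Δλ = 135.9° (east) — crosses 180°.
Leg 2: -53.3° → -168.3°, shortest Δλ = -115.0° (west) — does not cross 180°.
Total crossings: 1.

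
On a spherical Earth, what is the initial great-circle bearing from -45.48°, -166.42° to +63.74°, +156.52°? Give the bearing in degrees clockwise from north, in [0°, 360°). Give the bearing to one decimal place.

Δλ = 156.52 − -166.42 = 322.94°; wrapped into (−180°, 180°]: -37.06°.
θ = atan2( sin Δλ · cos φ₂ , cos φ₁ · sin φ₂ − sin φ₁ · cos φ₂ · cos Δλ )
  = atan2(-0.26664, 0.88054) = -16.847° → normalised to [0°, 360°): 343.153°.

343.2°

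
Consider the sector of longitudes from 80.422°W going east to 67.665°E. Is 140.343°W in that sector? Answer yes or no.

Band width going east from -80.422° to +67.665°: ((67.665 − -80.422) mod 360) = 148.087°.
Offset of -140.343° east of the west edge: ((-140.343 − -80.422) mod 360) = 300.079°.
300.079° > 148.087° ⇒ outside.

No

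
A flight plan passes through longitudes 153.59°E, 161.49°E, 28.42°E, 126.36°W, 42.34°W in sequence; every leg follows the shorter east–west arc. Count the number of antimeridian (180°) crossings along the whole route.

Leg 1: +153.59° → +161.49°, shortest Δλ = 7.9° (east) — does not cross 180°.
Leg 2: +161.49° → +28.42°, shortest Δλ = -133.07° (west) — does not cross 180°.
Leg 3: +28.42° → -126.36°, shortest Δλ = -154.78° (west) — does not cross 180°.
Leg 4: -126.36° → -42.34°, shortest Δλ = 84.02° (east) — does not cross 180°.
Total crossings: 0.

0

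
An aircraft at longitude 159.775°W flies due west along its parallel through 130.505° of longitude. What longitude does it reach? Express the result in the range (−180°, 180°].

Start at -159.775°; shift −130.505° → -290.280°.
-290.280° lies outside (−180°, 180°]; add 360° → +69.720°.

69.720°E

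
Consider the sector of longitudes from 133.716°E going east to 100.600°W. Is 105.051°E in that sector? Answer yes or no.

No

Band width going east from +133.716° to -100.600°: ((-100.600 − 133.716) mod 360) = 125.684°.
Offset of +105.051° east of the west edge: ((105.051 − 133.716) mod 360) = 331.335°.
331.335° > 125.684° ⇒ outside.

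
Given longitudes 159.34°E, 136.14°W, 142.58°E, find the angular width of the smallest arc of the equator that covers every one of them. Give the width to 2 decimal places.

Sort the longitudes: -136.14°, +142.58°, +159.34°.
Eastward gaps between consecutive values (wrapping around): 278.72°, 16.76°, 64.52°.
Largest gap = 278.72° ⇒ minimal covering band is its complement: 360° − 278.72° = 81.28°.
Band runs from +142.58° eastward to -136.14°, crossing the antimeridian.

81.28°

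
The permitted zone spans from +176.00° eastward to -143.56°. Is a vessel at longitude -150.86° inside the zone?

Band width going east from +176.00° to -143.56°: ((-143.56 − 176.00) mod 360) = 40.44°.
Offset of -150.86° east of the west edge: ((-150.86 − 176.00) mod 360) = 33.14°.
33.14° ≤ 40.44° ⇒ inside.

Yes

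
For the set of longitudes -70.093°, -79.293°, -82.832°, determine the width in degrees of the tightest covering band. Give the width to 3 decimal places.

Sort the longitudes: -82.832°, -79.293°, -70.093°.
Eastward gaps between consecutive values (wrapping around): 3.539°, 9.200°, 347.261°.
Largest gap = 347.261° ⇒ minimal covering band is its complement: 360° − 347.261° = 12.739°.
Band runs from -82.832° eastward to -70.093°.

12.739°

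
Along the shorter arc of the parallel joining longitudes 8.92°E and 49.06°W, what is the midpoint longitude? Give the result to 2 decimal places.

20.07°W

Signed shortest Δλ from +8.92° to -49.06° is -57.98°.
Midpoint longitude = +8.92° + (-57.98°)/2 = +8.92° − 28.99° = -20.07°.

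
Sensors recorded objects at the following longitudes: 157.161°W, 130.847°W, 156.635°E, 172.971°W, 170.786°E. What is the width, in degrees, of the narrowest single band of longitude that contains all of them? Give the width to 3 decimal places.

72.518°

Sort the longitudes: -172.971°, -157.161°, -130.847°, +156.635°, +170.786°.
Eastward gaps between consecutive values (wrapping around): 15.810°, 26.314°, 287.482°, 14.151°, 16.243°.
Largest gap = 287.482° ⇒ minimal covering band is its complement: 360° − 287.482° = 72.518°.
Band runs from +156.635° eastward to -130.847°, crossing the antimeridian.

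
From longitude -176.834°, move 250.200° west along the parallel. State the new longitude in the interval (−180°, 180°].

Start at -176.834°; shift −250.200° → -427.034°.
-427.034° lies outside (−180°, 180°]; add 360° → -67.034°.

-67.034°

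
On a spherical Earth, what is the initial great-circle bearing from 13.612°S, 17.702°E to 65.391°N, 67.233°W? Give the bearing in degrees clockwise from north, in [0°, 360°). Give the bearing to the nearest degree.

335°

Δλ = -67.233 − 17.702 = -84.935°.
θ = atan2( sin Δλ · cos φ₂ , cos φ₁ · sin φ₂ − sin φ₁ · cos φ₂ · cos Δλ )
  = atan2(-0.41480, 0.89229) = -24.932° → normalised to [0°, 360°): 335.068°.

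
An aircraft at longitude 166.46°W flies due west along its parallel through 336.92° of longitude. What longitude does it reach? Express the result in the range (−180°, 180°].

Start at -166.46°; shift −336.92° → -503.38°.
-503.38° lies outside (−180°, 180°]; add 360° → -143.38°.

143.38°W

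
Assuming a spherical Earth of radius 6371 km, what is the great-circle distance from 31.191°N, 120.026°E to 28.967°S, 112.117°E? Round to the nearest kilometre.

Δλ = 112.117 − 120.026 = -7.909°.
Δφ = -28.967 − 31.191 = -60.158°.
a = sin²(Δφ/2) + cos φ₁ · cos φ₂ · sin²(Δλ/2) = 0.254755.
c = 2·atan2(√a, √(1−a)) = 1.05814 rad → d = 6371·c ≈ 6741.43 km.

6741 km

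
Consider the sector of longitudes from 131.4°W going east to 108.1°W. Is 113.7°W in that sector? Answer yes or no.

Yes

Band width going east from -131.4° to -108.1°: ((-108.1 − -131.4) mod 360) = 23.3°.
Offset of -113.7° east of the west edge: ((-113.7 − -131.4) mod 360) = 17.7°.
17.7° ≤ 23.3° ⇒ inside.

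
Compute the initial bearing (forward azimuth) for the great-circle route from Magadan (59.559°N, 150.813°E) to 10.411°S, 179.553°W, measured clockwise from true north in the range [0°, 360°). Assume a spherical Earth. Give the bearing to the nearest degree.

150°

Δλ = -179.553 − 150.813 = -330.366°; wrapped into (−180°, 180°]: 29.634°.
θ = atan2( sin Δλ · cos φ₂ , cos φ₁ · sin φ₂ − sin φ₁ · cos φ₂ · cos Δλ )
  = atan2(0.48632, -0.82860) = 149.591° → normalised to [0°, 360°): 149.591°.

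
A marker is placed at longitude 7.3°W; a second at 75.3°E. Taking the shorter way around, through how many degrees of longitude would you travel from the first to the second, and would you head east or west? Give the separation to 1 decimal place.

82.6° east

Raw difference: 75.3 − -7.3 = 82.6°.
Normalise into (−180°, 180°]: 82.6° stays 82.6°.
Positive ⇒ the second point lies to the east; separation 82.6°.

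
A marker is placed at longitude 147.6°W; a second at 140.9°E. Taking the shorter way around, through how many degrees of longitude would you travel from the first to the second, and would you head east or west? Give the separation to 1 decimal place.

71.5° west

Raw difference: 140.9 − -147.6 = 288.5°.
Normalise into (−180°, 180°]: 288.5° − 360° = -71.5°.
Negative ⇒ the second point lies to the west; separation 71.5°.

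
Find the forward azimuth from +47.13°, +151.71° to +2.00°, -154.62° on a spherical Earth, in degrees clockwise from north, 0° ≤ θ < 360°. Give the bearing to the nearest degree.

117°

Δλ = -154.62 − 151.71 = -306.33°; wrapped into (−180°, 180°]: 53.67°.
θ = atan2( sin Δλ · cos φ₂ , cos φ₁ · sin φ₂ − sin φ₁ · cos φ₂ · cos Δλ )
  = atan2(0.80513, -0.41019) = 116.997° → normalised to [0°, 360°): 116.997°.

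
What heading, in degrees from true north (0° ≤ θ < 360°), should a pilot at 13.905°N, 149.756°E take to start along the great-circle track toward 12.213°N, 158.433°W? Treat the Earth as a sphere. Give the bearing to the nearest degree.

Δλ = -158.433 − 149.756 = -308.189°; wrapped into (−180°, 180°]: 51.811°.
θ = atan2( sin Δλ · cos φ₂ , cos φ₁ · sin φ₂ − sin φ₁ · cos φ₂ · cos Δλ )
  = atan2(0.76819, 0.06013) = 85.524° → normalised to [0°, 360°): 85.524°.

86°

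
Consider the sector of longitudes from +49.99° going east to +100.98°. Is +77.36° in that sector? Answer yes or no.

Yes

Band width going east from +49.99° to +100.98°: ((100.98 − 49.99) mod 360) = 50.99°.
Offset of +77.36° east of the west edge: ((77.36 − 49.99) mod 360) = 27.37°.
27.37° ≤ 50.99° ⇒ inside.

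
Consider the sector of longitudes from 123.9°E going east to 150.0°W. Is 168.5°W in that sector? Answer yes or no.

Band width going east from +123.9° to -150.0°: ((-150.0 − 123.9) mod 360) = 86.1°.
Offset of -168.5° east of the west edge: ((-168.5 − 123.9) mod 360) = 67.6°.
67.6° ≤ 86.1° ⇒ inside.

Yes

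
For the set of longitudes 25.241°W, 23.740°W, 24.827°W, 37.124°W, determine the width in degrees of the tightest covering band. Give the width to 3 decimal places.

Sort the longitudes: -37.124°, -25.241°, -24.827°, -23.740°.
Eastward gaps between consecutive values (wrapping around): 11.883°, 0.414°, 1.087°, 346.616°.
Largest gap = 346.616° ⇒ minimal covering band is its complement: 360° − 346.616° = 13.384°.
Band runs from -37.124° eastward to -23.740°.

13.384°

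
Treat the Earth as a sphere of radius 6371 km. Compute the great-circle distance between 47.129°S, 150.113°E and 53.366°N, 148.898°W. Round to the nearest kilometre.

Δλ = -148.898 − 150.113 = -299.011°; wrapped into (−180°, 180°]: 60.989°.
Δφ = 53.366 − -47.129 = 100.495°.
a = sin²(Δφ/2) + cos φ₁ · cos φ₂ · sin²(Δλ/2) = 0.695616.
c = 2·atan2(√a, √(1−a)) = 1.97277 rad → d = 6371·c ≈ 12568.49 km.

12568 km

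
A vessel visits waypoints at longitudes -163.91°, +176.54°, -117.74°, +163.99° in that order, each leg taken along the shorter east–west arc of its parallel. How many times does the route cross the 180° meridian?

3

Leg 1: -163.91° → +176.54°, shortest Δλ = -19.55° (west) — crosses 180°.
Leg 2: +176.54° → -117.74°, shortest Δλ = 65.72° (east) — crosses 180°.
Leg 3: -117.74° → +163.99°, shortest Δλ = -78.27° (west) — crosses 180°.
Total crossings: 3.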